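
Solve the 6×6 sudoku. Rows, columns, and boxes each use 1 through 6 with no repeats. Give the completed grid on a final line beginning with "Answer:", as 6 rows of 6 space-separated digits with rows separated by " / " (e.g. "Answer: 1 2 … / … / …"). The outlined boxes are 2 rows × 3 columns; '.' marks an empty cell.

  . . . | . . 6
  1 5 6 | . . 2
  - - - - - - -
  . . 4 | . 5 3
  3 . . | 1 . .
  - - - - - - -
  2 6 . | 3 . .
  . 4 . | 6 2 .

Step 1. [r4c2∈{2}] only 2 remains possible at r4c2. So r4c2=2.
Step 2. [r6c3∈{1,3,5}] in row 6, 3 fits only at r6c3, so r6c3=3.
Step 3. [r5c3∈{1,5}] 1 has one home in col 3: r5c3 ⇒ r5c3=1.
Step 4. [r5c5∈{4}] r5c5 is down to just 4, so r5c5=4.
Step 5. [r1c4∈{4,5}] across row 1, 5 lands solely at r1c4. So r1c4=5.
Step 6. [r6c6∈{1,5}] 1 has one home in row 6: r6c6, so r6c6=1.
Step 7. [r2c5∈{3}] r2c5 has the single candidate 3. So r2c5=3.
Step 8. [r2c4∈{4}] nothing but 4 survives at r2c4, so r2c4=4.
Step 9. [r1c1∈{4}] r1c1 has the single candidate 4. So r1c1=4.
Step 10. [r4c6∈{4}] r4c6 is down to just 4. So r4c6=4.
Step 11. [r5c6∈{5}] r5c6 has the single candidate 5 ⇒ r5c6=5.
Step 12. [r6c1∈{5}] r6c1's peers cover all but 5. So r6c1=5.
Step 13. [r3c1∈{6}] r3c1 is down to just 6. So r3c1=6.
Step 14. [r4c5∈{6}] r4c5's peers cover all but 6, so r4c5=6.
Step 15. [r1c3∈{2}] r1c3's peers cover all but 2 ⇒ r1c3=2.
Step 16. [r4c3∈{5}] r4c3 is down to just 5 ⇒ r4c3=5.
Step 17. [r3c2∈{1}] only 1 remains possible at r3c2 ⇒ r3c2=1.
Step 18. [r3c4∈{2}] r3c4 has the single candidate 2 ⇒ r3c4=2.
Step 19. [r1c5∈{1}] r1c5's peers cover all but 1, so r1c5=1.
Step 20. [r1c2∈{3}] only 3 remains possible at r1c2, so r1c2=3.

Answer: 4 3 2 5 1 6 / 1 5 6 4 3 2 / 6 1 4 2 5 3 / 3 2 5 1 6 4 / 2 6 1 3 4 5 / 5 4 3 6 2 1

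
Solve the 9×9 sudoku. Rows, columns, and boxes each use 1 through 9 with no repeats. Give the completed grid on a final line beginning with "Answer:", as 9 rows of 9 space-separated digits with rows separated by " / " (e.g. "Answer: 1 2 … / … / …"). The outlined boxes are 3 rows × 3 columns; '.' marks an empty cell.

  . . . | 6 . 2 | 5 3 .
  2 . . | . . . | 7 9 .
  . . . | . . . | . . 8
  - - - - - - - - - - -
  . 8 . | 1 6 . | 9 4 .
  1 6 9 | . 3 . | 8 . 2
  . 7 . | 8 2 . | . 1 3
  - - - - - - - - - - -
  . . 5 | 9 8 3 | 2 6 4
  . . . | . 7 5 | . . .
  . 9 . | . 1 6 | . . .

Step 1. [r3c7∈{1,4,6}] 4 has one home in col 7: r3c7. So r3c7=4.
Step 2. [r6c3∈{4}] r6c3 has the single candidate 4 ⇒ r6c3=4.
Step 3. [r8c2∈{1,2,3,4}] col 2 places 2 nowhere but r8c2 ⇒ r8c2=2.
Step 4. [r5c4∈{4,5,7}] across box 5, 5 lands solely at r5c4, so r5c4=5.
Step 5. [r3c4∈{3,7}] 7 has one home in col 4: r3c4 ⇒ r3c4=7.
Step 6. [r7c2∈{1}] r7c2's peers cover all but 1, so r7c2=1.
Step 7. [r5c8∈{7}] r5c8 is down to just 7, so r5c8=7.
Step 8. [r2c6∈{1,4,8}] across col 6, 8 lands solely at r2c6, so r2c6=8.
Step 9. [r8c4∈{4}] nothing but 4 survives at r8c4 ⇒ r8c4=4.
Step 10. [r9c1∈{3,4,7,8}] 4 has one home in row 9: r9c1 ⇒ r9c1=4.
Step 11. [r1c9∈{1}] only 1 remains possible at r1c9 ⇒ r1c9=1.
Step 12. [r8c8∈{8}] only 8 remains possible at r8c8, so r8c8=8.
Step 13. [r2c3∈{1,3,6}] row 2 places 1 nowhere but r2c3 ⇒ r2c3=1.
Step 14. [r9c3∈{3,7,8}] in row 9, 8 fits only at r9c3. So r9c3=8.
Step 15. [r4c9∈{5}] nothing but 5 survives at r4c9 ⇒ r4c9=5.
Step 16. [r4c1∈{3}] nothing but 3 survives at r4c1. So r4c1=3.
Step 17. [r8c3∈{3,6}] box 7 places 3 nowhere but r8c3 ⇒ r8c3=3.
Step 18. [r3c2∈{3,5}] across row 3, 3 lands solely at r3c2. So r3c2=3.
Step 19. [r2c2∈{4,5}] in col 2, 5 fits only at r2c2. So r2c2=5.
Step 20. [r1c1∈{7,8,9}] r1c1 is the only open cell in row 1 admitting 8 ⇒ r1c1=8.
Step 21. [r1c5∈{4,9}] 9 has one home in row 1: r1c5 ⇒ r1c5=9.
Step 22. [r3c3∈{6}] r3c3 is down to just 6. So r3c3=6.
Step 23. [r3c5∈{5}] r3c5 is down to just 5. So r3c5=5.
Step 24. [r8c9∈{9}] nothing but 9 survives at r8c9. So r8c9=9.
Step 25. [r9c7∈{3}] r9c7 is down to just 3. So r9c7=3.
Step 26. [r2c9∈{6}] nothing but 6 survives at r2c9 ⇒ r2c9=6.
Step 27. [r6c6∈{9}] r6c6 is down to just 9. So r6c6=9.
Step 28. [r9c9∈{7}] nothing but 7 survives at r9c9. So r9c9=7.
Step 29. [r7c1∈{7}] nothing but 7 survives at r7c1. So r7c1=7.
Step 30. [r8c1∈{6}] r8c1's peers cover all but 6. So r8c1=6.
Step 31. [r4c3∈{2}] r4c3 has the single candidate 2. So r4c3=2.
Step 32. [r6c1∈{5}] r6c1 has the single candidate 5. So r6c1=5.
Step 33. [r2c5∈{4}] r2c5 has the single candidate 4 ⇒ r2c5=4.
Step 34. [r4c6∈{7}] r4c6 is down to just 7. So r4c6=7.
Step 35. [r2c4∈{3}] only 3 remains possible at r2c4. So r2c4=3.
Step 36. [r3c8∈{2}] r3c8 is down to just 2, so r3c8=2.
Step 37. [r3c1∈{9}] r3c1's peers cover all but 9, so r3c1=9.
Step 38. [r9c8∈{5}] only 5 remains possible at r9c8. So r9c8=5.
Step 39. [r1c3∈{7}] r1c3's peers cover all but 7 ⇒ r1c3=7.
Step 40. [r3c6∈{1}] r3c6 has the single candidate 1, so r3c6=1.
Step 41. [r5c6∈{4}] r5c6 is down to just 4 ⇒ r5c6=4.
Step 42. [r1c2∈{4}] only 4 remains possible at r1c2. So r1c2=4.
Step 43. [r8c7∈{1}] nothing but 1 survives at r8c7 ⇒ r8c7=1.
Step 44. [r6c7∈{6}] only 6 remains possible at r6c7. So r6c7=6.
Step 45. [r9c4∈{2}] nothing but 2 survives at r9c4. So r9c4=2.

Answer: 8 4 7 6 9 2 5 3 1 / 2 5 1 3 4 8 7 9 6 / 9 3 6 7 5 1 4 2 8 / 3 8 2 1 6 7 9 4 5 / 1 6 9 5 3 4 8 7 2 / 5 7 4 8 2 9 6 1 3 / 7 1 5 9 8 3 2 6 4 / 6 2 3 4 7 5 1 8 9 / 4 9 8 2 1 6 3 5 7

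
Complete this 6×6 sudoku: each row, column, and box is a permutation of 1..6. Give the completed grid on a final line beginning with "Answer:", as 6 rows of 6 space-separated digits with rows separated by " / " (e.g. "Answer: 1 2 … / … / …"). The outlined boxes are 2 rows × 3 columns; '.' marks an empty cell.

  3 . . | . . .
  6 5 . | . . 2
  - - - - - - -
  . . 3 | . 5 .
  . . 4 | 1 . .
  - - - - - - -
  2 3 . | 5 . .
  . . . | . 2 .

Step 1. [r1c2∈{1,2,4}] in box 1, 4 fits only at r1c2. So r1c2=4.
Step 2. [r2c3∈{1}] r2c3 has the single candidate 1, so r2c3=1.
Step 3. [r1c4∈{6}] r1c4 has the single candidate 6, so r1c4=6.
Step 4. [r5c3∈{6}] nothing but 6 survives at r5c3, so r5c3=6.
Step 5. [r6c6∈{1,3,4,6}] 6 has one home in row 6: r6c6. So r6c6=6.
Step 6. [r3c2∈{1,2,6}] in row 3, 6 fits only at r3c2, so r3c2=6.
Step 7. [r6c1∈{1,4,5}] col 1 places 4 nowhere but r6c1, so r6c1=4.
Step 8. [r1c5∈{1}] only 1 remains possible at r1c5, so r1c5=1.
Step 9. [r5c5∈{4}] nothing but 4 survives at r5c5 ⇒ r5c5=4.
Step 10. [r2c4∈{3,4}] across row 2, 4 lands solely at r2c4 ⇒ r2c4=4.
Step 11. [r4c6∈{3}] nothing but 3 survives at r4c6, so r4c6=3.
Step 12. [r5c6∈{1}] nothing but 1 survives at r5c6 ⇒ r5c6=1.
Step 13. [r2c5∈{3}] r2c5's peers cover all but 3 ⇒ r2c5=3.
Step 14. [r4c1∈{5}] r4c1 is down to just 5. So r4c1=5.
Step 15. [r6c4∈{3}] r6c4 is down to just 3, so r6c4=3.
Step 16. [r1c3∈{2}] r1c3 is down to just 2. So r1c3=2.
Step 17. [r3c1∈{1}] r3c1 is down to just 1, so r3c1=1.
Step 18. [r4c5∈{6}] nothing but 6 survives at r4c5 ⇒ r4c5=6.
Step 19. [r6c3∈{5}] r6c3 is down to just 5 ⇒ r6c3=5.
Step 20. [r1c6∈{5}] r1c6 has the single candidate 5, so r1c6=5.
Step 21. [r4c2∈{2}] only 2 remains possible at r4c2. So r4c2=2.
Step 22. [r3c6∈{4}] only 4 remains possible at r3c6, so r3c6=4.
Step 23. [r6c2∈{1}] r6c2 has the single candidate 1 ⇒ r6c2=1.
Step 24. [r3c4∈{2}] only 2 remains possible at r3c4 ⇒ r3c4=2.

Answer: 3 4 2 6 1 5 / 6 5 1 4 3 2 / 1 6 3 2 5 4 / 5 2 4 1 6 3 / 2 3 6 5 4 1 / 4 1 5 3 2 6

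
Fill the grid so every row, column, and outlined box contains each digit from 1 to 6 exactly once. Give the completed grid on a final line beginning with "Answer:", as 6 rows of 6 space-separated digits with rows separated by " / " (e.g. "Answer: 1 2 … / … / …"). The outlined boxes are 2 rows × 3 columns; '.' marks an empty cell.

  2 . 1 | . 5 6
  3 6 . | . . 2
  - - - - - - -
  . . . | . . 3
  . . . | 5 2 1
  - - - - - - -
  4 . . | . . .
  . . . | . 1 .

Step 1. [r5c5∈{3,6}] r5c5 is the only open cell in col 5 admitting 3, so r5c5=3.
Step 2. [r4c1∈{6}] only 6 remains possible at r4c1, so r4c1=6.
Step 3. [r6c1∈{5}] nothing but 5 survives at r6c1 ⇒ r6c1=5.
Step 4. [r3c2∈{1,2,4,5}] in col 2, 5 fits only at r3c2 ⇒ r3c2=5.
Step 5. [r2c5∈{4}] r2c5 has the single candidate 4. So r2c5=4.
Step 6. [r3c4∈{4,6}] across box 4, 4 lands solely at r3c4, so r3c4=4.
Step 7. [r4c3∈{3,4}] 4 has one home in col 3: r4c3 ⇒ r4c3=4.
Step 8. [r6c3∈{2,3,6}] across col 3, 3 lands solely at r6c3 ⇒ r6c3=3.
Step 9. [r6c2∈{2}] nothing but 2 survives at r6c2, so r6c2=2.
Step 10. [r5c3∈{6}] r5c3 has the single candidate 6 ⇒ r5c3=6.
Step 11. [r6c4∈{6}] nothing but 6 survives at r6c4, so r6c4=6.
Step 12. [r3c1∈{1}] only 1 remains possible at r3c1 ⇒ r3c1=1.
Step 13. [r1c2∈{4}] r1c2 is down to just 4 ⇒ r1c2=4.
Step 14. [r5c4∈{2}] nothing but 2 survives at r5c4 ⇒ r5c4=2.
Step 15. [r5c6∈{5}] r5c6's peers cover all but 5, so r5c6=5.
Step 16. [r2c3∈{5}] nothing but 5 survives at r2c3, so r2c3=5.
Step 17. [r2c4∈{1}] r2c4 has the single candidate 1, so r2c4=1.
Step 18. [r6c6∈{4}] r6c6's peers cover all but 4, so r6c6=4.
Step 19. [r3c5∈{6}] r3c5 is down to just 6 ⇒ r3c5=6.
Step 20. [r1c4∈{3}] only 3 remains possible at r1c4 ⇒ r1c4=3.
Step 21. [r3c3∈{2}] r3c3 is down to just 2, so r3c3=2.
Step 22. [r4c2∈{3}] only 3 remains possible at r4c2 ⇒ r4c2=3.
Step 23. [r5c2∈{1}] only 1 remains possible at r5c2 ⇒ r5c2=1.

Answer: 2 4 1 3 5 6 / 3 6 5 1 4 2 / 1 5 2 4 6 3 / 6 3 4 5 2 1 / 4 1 6 2 3 5 / 5 2 3 6 1 4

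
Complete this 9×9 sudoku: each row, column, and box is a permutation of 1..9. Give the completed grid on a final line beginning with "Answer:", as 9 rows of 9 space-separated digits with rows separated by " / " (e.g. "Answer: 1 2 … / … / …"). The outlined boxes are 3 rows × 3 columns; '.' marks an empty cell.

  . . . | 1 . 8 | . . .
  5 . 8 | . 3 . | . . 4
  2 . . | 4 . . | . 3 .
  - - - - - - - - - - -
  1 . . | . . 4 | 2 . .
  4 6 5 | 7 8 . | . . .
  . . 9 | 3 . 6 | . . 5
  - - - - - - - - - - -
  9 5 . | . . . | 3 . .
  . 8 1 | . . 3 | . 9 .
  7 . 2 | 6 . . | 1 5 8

Step 1. [r5c7∈{9}] r5c7's peers cover all but 9, so r5c7=9.
Step 2. [r3c6∈{5,7,9}] 5 has one home in col 6: r3c6 ⇒ r3c6=5.
Step 3. [r4c8∈{6,7,8}] row 4 places 8 nowhere but r4c8 ⇒ r4c8=8.
Step 4. [r4c9∈{3,6,7}] r4c9 is the only open cell in row 4 admitting 6 ⇒ r4c9=6.
Step 5. [r5c8∈{1}] only 1 remains possible at r5c8 ⇒ r5c8=1.
Step 6. [r5c6∈{2}] only 2 remains possible at r5c6 ⇒ r5c6=2.
Step 7. [r8c1∈{6}] nothing but 6 survives at r8c1 ⇒ r8c1=6.
Step 8. [r7c8∈{2,4,6,7}] r7c8 is the only open cell in row 7 admitting 6. So r7c8=6.
Step 9. [r2c7∈{6,7}] r2c7 is the only open cell in row 2 admitting 6. So r2c7=6.
Step 10. [r7c3∈{4}] nothing but 4 survives at r7c3. So r7c3=4.
Step 11. [r8c7∈{4,7}] in box 9, 4 fits only at r8c7, so r8c7=4.
Step 12. [r6c7∈{7}] only 7 remains possible at r6c7, so r6c7=7.
Step 13. [r2c2∈{1,7,9}] in row 2, 1 fits only at r2c2. So r2c2=1.
Step 14. [r1c2∈{3,4,7,9}] in row 1, 4 fits only at r1c2. So r1c2=4.
Step 15. [r3c2∈{7,9}] col 2 places 9 nowhere but r3c2. So r3c2=9.
Step 16. [r1c9∈{2,7,9}] 9 has one home in col 9: r1c9. So r1c9=9.
Step 17. [r7c6∈{1,7}] in col 6, 1 fits only at r7c6, so r7c6=1.
Step 18. [r2c6∈{7,9}] across col 6, 7 lands solely at r2c6 ⇒ r2c6=7.
Step 19. [r1c8∈{2,7}] in col 8, 7 fits only at r1c8. So r1c8=7.
Step 20. [r1c5∈{2,6}] r1c5 is the only open cell in row 1 admitting 2. So r1c5=2.
Step 21. [r3c3∈{6,7}] row 3 places 7 nowhere but r3c3 ⇒ r3c3=7.
Step 22. [r4c3∈{3}] r4c3 is down to just 3 ⇒ r4c3=3.
Step 23. [r7c5∈{7}] r7c5 is down to just 7. So r7c5=7.
Step 24. [r8c5∈{5}] r8c5 is down to just 5. So r8c5=5.
Step 25. [r8c4∈{2}] only 2 remains possible at r8c4. So r8c4=2.
Step 26. [r4c5∈{9}] r4c5 is down to just 9, so r4c5=9.
Step 27. [r2c4∈{9}] r2c4's peers cover all but 9 ⇒ r2c4=9.
Step 28. [r6c1∈{8}] r6c1 is down to just 8 ⇒ r6c1=8.
Step 29. [r1c3∈{6}] r1c3 has the single candidate 6. So r1c3=6.
Step 30. [r4c4∈{5}] r4c4 has the single candidate 5, so r4c4=5.
Step 31. [r5c9∈{3}] r5c9 has the single candidate 3, so r5c9=3.
Step 32. [r6c8∈{4}] r6c8 has the single candidate 4. So r6c8=4.
Step 33. [r3c9∈{1}] nothing but 1 survives at r3c9, so r3c9=1.
Step 34. [r2c8∈{2}] r2c8 is down to just 2, so r2c8=2.
Step 35. [r8c9∈{7}] r8c9 is down to just 7, so r8c9=7.
Step 36. [r3c5∈{6}] nothing but 6 survives at r3c5, so r3c5=6.
Step 37. [r3c7∈{8}] nothing but 8 survives at r3c7, so r3c7=8.
Step 38. [r1c7∈{5}] r1c7 has the single candidate 5 ⇒ r1c7=5.
Step 39. [r9c2∈{3}] only 3 remains possible at r9c2 ⇒ r9c2=3.
Step 40. [r9c6∈{9}] only 9 remains possible at r9c6 ⇒ r9c6=9.
Step 41. [r7c4∈{8}] nothing but 8 survives at r7c4, so r7c4=8.
Step 42. [r1c1∈{3}] r1c1's peers cover all but 3 ⇒ r1c1=3.
Step 43. [r7c9∈{2}] r7c9 is down to just 2 ⇒ r7c9=2.
Step 44. [r4c2∈{7}] r4c2 is down to just 7 ⇒ r4c2=7.
Step 45. [r6c5∈{1}] only 1 remains possible at r6c5 ⇒ r6c5=1.
Step 46. [r6c2∈{2}] r6c2 has the single candidate 2. So r6c2=2.
Step 47. [r9c5∈{4}] nothing but 4 survives at r9c5 ⇒ r9c5=4.

Answer: 3 4 6 1 2 8 5 7 9 / 5 1 8 9 3 7 6 2 4 / 2 9 7 4 6 5 8 3 1 / 1 7 3 5 9 4 2 8 6 / 4 6 5 7 8 2 9 1 3 / 8 2 9 3 1 6 7 4 5 / 9 5 4 8 7 1 3 6 2 / 6 8 1 2 5 3 4 9 7 / 7 3 2 6 4 9 1 5 8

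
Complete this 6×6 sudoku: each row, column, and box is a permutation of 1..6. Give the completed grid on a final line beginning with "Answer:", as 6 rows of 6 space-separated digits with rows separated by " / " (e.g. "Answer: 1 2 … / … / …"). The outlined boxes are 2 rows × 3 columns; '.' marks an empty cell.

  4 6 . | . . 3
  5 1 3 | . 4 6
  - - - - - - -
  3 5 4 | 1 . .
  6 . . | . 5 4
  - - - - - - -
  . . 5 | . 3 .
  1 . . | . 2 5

Step 1. [r4c2∈{2}] nothing but 2 survives at r4c2 ⇒ r4c2=2.
Step 2. [r5c4∈{4,6}] in row 5, 6 fits only at r5c4. So r5c4=6.
Step 3. [r1c3∈{2}] r1c3's peers cover all but 2. So r1c3=2.
Step 4. [r6c2∈{3,4}] r6c2 is the only open cell in row 6 admitting 3. So r6c2=3.
Step 5. [r4c3∈{1}] r4c3 has the single candidate 1, so r4c3=1.
Step 6. [r1c4∈{5}] r1c4 is down to just 5 ⇒ r1c4=5.
Step 7. [r3c6∈{2}] r3c6 has the single candidate 2, so r3c6=2.
Step 8. [r5c2∈{4}] r5c2 has the single candidate 4, so r5c2=4.
Step 9. [r5c1∈{2}] r5c1 is down to just 2. So r5c1=2.
Step 10. [r2c4∈{2}] r2c4's peers cover all but 2, so r2c4=2.
Step 11. [r3c5∈{6}] nothing but 6 survives at r3c5, so r3c5=6.
Step 12. [r6c4∈{4}] nothing but 4 survives at r6c4 ⇒ r6c4=4.
Step 13. [r1c5∈{1}] r1c5 has the single candidate 1. So r1c5=1.
Step 14. [r6c3∈{6}] r6c3's peers cover all but 6. So r6c3=6.
Step 15. [r4c4∈{3}] r4c4 has the single candidate 3 ⇒ r4c4=3.
Step 16. [r5c6∈{1}] r5c6's peers cover all but 1, so r5c6=1.

Answer: 4 6 2 5 1 3 / 5 1 3 2 4 6 / 3 5 4 1 6 2 / 6 2 1 3 5 4 / 2 4 5 6 3 1 / 1 3 6 4 2 5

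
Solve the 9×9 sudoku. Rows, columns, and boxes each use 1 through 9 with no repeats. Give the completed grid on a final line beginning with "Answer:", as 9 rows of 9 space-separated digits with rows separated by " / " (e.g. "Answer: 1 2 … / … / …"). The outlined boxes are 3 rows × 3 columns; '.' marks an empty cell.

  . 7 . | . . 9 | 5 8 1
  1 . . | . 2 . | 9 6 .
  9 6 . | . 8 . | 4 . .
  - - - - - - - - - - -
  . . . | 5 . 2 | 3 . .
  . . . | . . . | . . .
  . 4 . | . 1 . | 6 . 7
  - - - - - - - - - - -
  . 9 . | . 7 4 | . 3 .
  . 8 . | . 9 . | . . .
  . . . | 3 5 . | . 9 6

Step 1. [r2c3∈{3,4,5,8}] across row 2, 8 lands solely at r2c3, so r2c3=8.
Step 2. [r4c2∈{1}] r4c2's peers cover all but 1 ⇒ r4c2=1.
Step 3. [r9c2∈{2}] r9c2 is down to just 2. So r9c2=2.
Step 4. [r4c8∈{4}] only 4 remains possible at r4c8 ⇒ r4c8=4.
Step 5. [r4c5∈{6}] only 6 remains possible at r4c5, so r4c5=6.
Step 6. [r8c6∈{1,6}] across col 6, 6 lands solely at r8c6, so r8c6=6.
Step 7. [r2c4∈{4,7}] in row 2, 4 fits only at r2c4. So r2c4=4.
Step 8. [r1c5∈{3}] nothing but 3 survives at r1c5 ⇒ r1c5=3.
Step 9. [r3c8∈{2,7}] 7 has one home in box 3: r3c8. So r3c8=7.
Step 10. [r5c4∈{7,8,9}] 7 has one home in col 4: r5c4. So r5c4=7.
Step 11. [r3c9∈{2,3}] r3c9 is the only open cell in box 3 admitting 2. So r3c9=2.
Step 12. [r3c3∈{3,5}] row 3 places 3 nowhere but r3c3. So r3c3=3.
Step 13. [r8c1∈{3,4,5,7}] r8c1 is the only open cell in row 8 admitting 3 ⇒ r8c1=3.
Step 14. [r3c4∈{1}] r3c4 has the single candidate 1 ⇒ r3c4=1.
Step 15. [r9c6∈{1,8}] across col 6, 1 lands solely at r9c6, so r9c6=1.
Step 16. [r9c7∈{7,8}] row 9 places 8 nowhere but r9c7, so r9c7=8.
Step 17. [r7c9∈{5}] r7c9 has the single candidate 5 ⇒ r7c9=5.
Step 18. [r8c3∈{1,4,5,7}] across row 8, 5 lands solely at r8c3, so r8c3=5.
Step 19. [r8c4∈{2}] r8c4 has the single candidate 2. So r8c4=2.
Step 20. [r8c8∈{1}] r8c8 has the single candidate 1 ⇒ r8c8=1.
Step 21. [r6c6∈{3,8}] across row 6, 3 lands solely at r6c6, so r6c6=3.
Step 22. [r5c6∈{8}] r5c6's peers cover all but 8 ⇒ r5c6=8.
Step 23. [r6c1∈{2,5,8}] r6c1 is the only open cell in row 6 admitting 8, so r6c1=8.
Step 24. [r5c1∈{2,5,6}] col 1 places 5 nowhere but r5c1. So r5c1=5.
Step 25. [r5c3∈{2,6,9}] across row 5, 6 lands solely at r5c3. So r5c3=6.
Step 26. [r6c3∈{2,9}] r6c3 is the only open cell in box 4 admitting 2, so r6c3=2.
Step 27. [r4c1∈{7}] nothing but 7 survives at r4c1, so r4c1=7.
Step 28. [r9c1∈{4}] r9c1's peers cover all but 4, so r9c1=4.
Step 29. [r4c9∈{8,9}] 8 has one home in row 4: r4c9. So r4c9=8.
Step 30. [r5c8∈{2}] only 2 remains possible at r5c8 ⇒ r5c8=2.
Step 31. [r2c6∈{5,7}] across row 2, 7 lands solely at r2c6 ⇒ r2c6=7.
Step 32. [r2c9∈{3}] r2c9's peers cover all but 3, so r2c9=3.
Step 33. [r4c3∈{9}] nothing but 9 survives at r4c3 ⇒ r4c3=9.
Step 34. [r5c5∈{4}] r5c5 has the single candidate 4, so r5c5=4.
Step 35. [r3c6∈{5}] r3c6 is down to just 5 ⇒ r3c6=5.
Step 36. [r7c7∈{2}] r7c7 has the single candidate 2. So r7c7=2.
Step 37. [r9c3∈{7}] nothing but 7 survives at r9c3 ⇒ r9c3=7.
Step 38. [r1c4∈{6}] r1c4's peers cover all but 6, so r1c4=6.
Step 39. [r5c7∈{1}] nothing but 1 survives at r5c7, so r5c7=1.
Step 40. [r1c1∈{2}] r1c1 is down to just 2 ⇒ r1c1=2.
Step 41. [r1c3∈{4}] nothing but 4 survives at r1c3 ⇒ r1c3=4.
Step 42. [r7c1∈{6}] r7c1's peers cover all but 6. So r7c1=6.
Step 43. [r7c4∈{8}] r7c4's peers cover all but 8. So r7c4=8.
Step 44. [r8c7∈{7}] nothing but 7 survives at r8c7. So r8c7=7.
Step 45. [r6c8∈{5}] r6c8 is down to just 5. So r6c8=5.
Step 46. [r8c9∈{4}] nothing but 4 survives at r8c9 ⇒ r8c9=4.
Step 47. [r7c3∈{1}] nothing but 1 survives at r7c3 ⇒ r7c3=1.
Step 48. [r5c2∈{3}] r5c2's peers cover all but 3, so r5c2=3.
Step 49. [r2c2∈{5}] only 5 remains possible at r2c2, so r2c2=5.
Step 50. [r6c4∈{9}] r6c4 has the single candidate 9 ⇒ r6c4=9.
Step 51. [r5c9∈{9}] r5c9 is down to just 9 ⇒ r5c9=9.

Answer: 2 7 4 6 3 9 5 8 1 / 1 5 8 4 2 7 9 6 3 / 9 6 3 1 8 5 4 7 2 / 7 1 9 5 6 2 3 4 8 / 5 3 6 7 4 8 1 2 9 / 8 4 2 9 1 3 6 5 7 / 6 9 1 8 7 4 2 3 5 / 3 8 5 2 9 6 7 1 4 / 4 2 7 3 5 1 8 9 6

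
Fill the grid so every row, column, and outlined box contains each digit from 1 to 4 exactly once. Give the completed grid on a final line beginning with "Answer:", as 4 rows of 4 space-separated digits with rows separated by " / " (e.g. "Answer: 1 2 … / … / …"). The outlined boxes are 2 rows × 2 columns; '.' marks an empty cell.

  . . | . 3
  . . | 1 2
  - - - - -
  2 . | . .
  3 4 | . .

Step 1. [r3c4∈{1,4}] in col 4, 4 fits only at r3c4. So r3c4=4.
Step 2. [r1c1∈{1,4}] 1 has one home in col 1: r1c1, so r1c1=1.
Step 3. [r2c2∈{3}] only 3 remains possible at r2c2, so r2c2=3.
Step 4. [r2c1∈{4}] only 4 remains possible at r2c1, so r2c1=4.
Step 5. [r1c3∈{4}] r1c3 is down to just 4. So r1c3=4.
Step 6. [r3c2∈{1}] only 1 remains possible at r3c2. So r3c2=1.
Step 7. [r4c4∈{1}] only 1 remains possible at r4c4 ⇒ r4c4=1.
Step 8. [r1c2∈{2}] nothing but 2 survives at r1c2, so r1c2=2.
Step 9. [r3c3∈{3}] nothing but 3 survives at r3c3 ⇒ r3c3=3.
Step 10. [r4c3∈{2}] r4c3 has the single candidate 2, so r4c3=2.

Answer: 1 2 4 3 / 4 3 1 2 / 2 1 3 4 / 3 4 2 1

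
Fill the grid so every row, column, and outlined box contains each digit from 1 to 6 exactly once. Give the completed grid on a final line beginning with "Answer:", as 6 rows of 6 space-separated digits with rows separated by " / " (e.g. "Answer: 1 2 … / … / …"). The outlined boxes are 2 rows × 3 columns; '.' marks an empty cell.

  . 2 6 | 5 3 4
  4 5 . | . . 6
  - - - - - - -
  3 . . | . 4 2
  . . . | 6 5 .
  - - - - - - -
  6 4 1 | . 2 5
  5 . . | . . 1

Step 1. [r6c2∈{3}] r6c2 has the single candidate 3, so r6c2=3.
Step 2. [r3c4∈{1}] r3c4 has the single candidate 1 ⇒ r3c4=1.
Step 3. [r4c1∈{1,2}] col 1 places 2 nowhere but r4c1 ⇒ r4c1=2.
Step 4. [r6c3∈{2}] nothing but 2 survives at r6c3, so r6c3=2.
Step 5. [r6c5∈{6}] nothing but 6 survives at r6c5 ⇒ r6c5=6.
Step 6. [r2c5∈{1}] only 1 remains possible at r2c5 ⇒ r2c5=1.
Step 7. [r3c2∈{6}] r3c2 is down to just 6 ⇒ r3c2=6.
Step 8. [r2c4∈{2}] r2c4's peers cover all but 2. So r2c4=2.
Step 9. [r4c3∈{4}] r4c3's peers cover all but 4. So r4c3=4.
Step 10. [r1c1∈{1}] only 1 remains possible at r1c1 ⇒ r1c1=1.
Step 11. [r2c3∈{3}] r2c3's peers cover all but 3, so r2c3=3.
Step 12. [r6c4∈{4}] r6c4 is down to just 4 ⇒ r6c4=4.
Step 13. [r5c4∈{3}] r5c4 has the single candidate 3 ⇒ r5c4=3.
Step 14. [r4c6∈{3}] r4c6's peers cover all but 3. So r4c6=3.
Step 15. [r4c2∈{1}] r4c2 has the single candidate 1, so r4c2=1.
Step 16. [r3c3∈{5}] nothing but 5 survives at r3c3 ⇒ r3c3=5.

Answer: 1 2 6 5 3 4 / 4 5 3 2 1 6 / 3 6 5 1 4 2 / 2 1 4 6 5 3 / 6 4 1 3 2 5 / 5 3 2 4 6 1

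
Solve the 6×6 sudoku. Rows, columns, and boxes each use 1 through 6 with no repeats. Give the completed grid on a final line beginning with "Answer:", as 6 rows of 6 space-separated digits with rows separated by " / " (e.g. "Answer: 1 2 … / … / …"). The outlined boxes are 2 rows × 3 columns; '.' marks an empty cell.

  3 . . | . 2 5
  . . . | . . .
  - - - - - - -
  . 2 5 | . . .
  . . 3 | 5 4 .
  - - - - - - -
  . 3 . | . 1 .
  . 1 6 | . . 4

Step 1. [r4c2∈{6}] r4c2 is down to just 6, so r4c2=6.
Step 2. [r1c4∈{1,4,6}] r1c4 is the only open cell in row 1 admitting 6, so r1c4=6.
Step 3. [r2c4∈{1,3,4}] r2c4 is the only open cell in col 4 admitting 4 ⇒ r2c4=4.
Step 4. [r2c6∈{1,3}] r2c6 is the only open cell in box 2 admitting 1 ⇒ r2c6=1.
Step 5. [r5c1∈{2,4,5}] across row 5, 5 lands solely at r5c1 ⇒ r5c1=5.
Step 6. [r6c1∈{2}] r6c1's peers cover all but 2, so r6c1=2.
Step 7. [r3c6∈{3,6}] in col 6, 3 fits only at r3c6, so r3c6=3.
Step 8. [r3c4∈{1}] r3c4 has the single candidate 1, so r3c4=1.
Step 9. [r6c5∈{3,5}] in row 6, 5 fits only at r6c5. So r6c5=5.
Step 10. [r5c4∈{2}] r5c4 is down to just 2, so r5c4=2.
Step 11. [r1c2∈{4}] r1c2 has the single candidate 4, so r1c2=4.
Step 12. [r3c1∈{4}] r3c1's peers cover all but 4. So r3c1=4.
Step 13. [r4c6∈{2}] nothing but 2 survives at r4c6. So r4c6=2.
Step 14. [r3c5∈{6}] r3c5 has the single candidate 6 ⇒ r3c5=6.
Step 15. [r2c2∈{5}] r2c2 has the single candidate 5, so r2c2=5.
Step 16. [r2c5∈{3}] nothing but 3 survives at r2c5. So r2c5=3.
Step 17. [r2c1∈{6}] r2c1 has the single candidate 6, so r2c1=6.
Step 18. [r5c3∈{4}] nothing but 4 survives at r5c3 ⇒ r5c3=4.
Step 19. [r1c3∈{1}] only 1 remains possible at r1c3. So r1c3=1.
Step 20. [r6c4∈{3}] nothing but 3 survives at r6c4. So r6c4=3.
Step 21. [r4c1∈{1}] r4c1 is down to just 1, so r4c1=1.
Step 22. [r2c3∈{2}] r2c3 is down to just 2. So r2c3=2.
Step 23. [r5c6∈{6}] only 6 remains possible at r5c6, so r5c6=6.

Answer: 3 4 1 6 2 5 / 6 5 2 4 3 1 / 4 2 5 1 6 3 / 1 6 3 5 4 2 / 5 3 4 2 1 6 / 2 1 6 3 5 4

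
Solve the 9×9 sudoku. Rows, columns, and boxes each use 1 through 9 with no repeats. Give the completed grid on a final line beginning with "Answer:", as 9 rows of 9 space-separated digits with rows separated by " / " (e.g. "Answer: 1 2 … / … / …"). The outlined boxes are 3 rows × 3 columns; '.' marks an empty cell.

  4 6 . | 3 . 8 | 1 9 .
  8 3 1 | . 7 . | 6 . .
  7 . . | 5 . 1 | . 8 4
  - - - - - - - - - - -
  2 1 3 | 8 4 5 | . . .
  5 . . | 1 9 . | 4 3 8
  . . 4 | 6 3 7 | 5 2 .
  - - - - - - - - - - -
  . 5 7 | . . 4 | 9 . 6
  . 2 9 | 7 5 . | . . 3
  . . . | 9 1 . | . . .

Step 1. [r1c5∈{2}] r1c5 is down to just 2. So r1c5=2.
Step 2. [r9c3∈{6,8}] across col 3, 8 lands solely at r9c3, so r9c3=8.
Step 3. [r9c6∈{2,3,6}] r9c6 is the only open cell in col 6 admitting 3. So r9c6=3.
Step 4. [r2c9∈{2,5}] in row 2, 2 fits only at r2c9, so r2c9=2.
Step 5. [r1c9∈{5,7}] r1c9 is the only open cell in row 1 admitting 7. So r1c9=7.
Step 6. [r8c8∈{1,4}] in row 8, 4 fits only at r8c8. So r8c8=4.
Step 7. [r6c1∈{9}] r6c1's peers cover all but 9. So r6c1=9.
Step 8. [r8c1∈{1,6}] 1 has one home in row 8: r8c1 ⇒ r8c1=1.
Step 9. [r4c7∈{7}] nothing but 7 survives at r4c7. So r4c7=7.
Step 10. [r9c9∈{5}] only 5 remains possible at r9c9, so r9c9=5.
Step 11. [r7c8∈{1}] r7c8 has the single candidate 1 ⇒ r7c8=1.
Step 12. [r2c4∈{4}] r2c4 has the single candidate 4 ⇒ r2c4=4.
Step 13. [r3c2∈{9}] r3c2's peers cover all but 9, so r3c2=9.
Step 14. [r9c1∈{6}] r9c1 is down to just 6. So r9c1=6.
Step 15. [r7c1∈{3}] r7c1's peers cover all but 3, so r7c1=3.
Step 16. [r9c8∈{7}] nothing but 7 survives at r9c8 ⇒ r9c8=7.
Step 17. [r5c3∈{6}] r5c3 is down to just 6, so r5c3=6.
Step 18. [r1c3∈{5}] r1c3's peers cover all but 5. So r1c3=5.
Step 19. [r9c2∈{4}] r9c2's peers cover all but 4 ⇒ r9c2=4.
Step 20. [r7c5∈{8}] r7c5's peers cover all but 8 ⇒ r7c5=8.
Step 21. [r3c3∈{2}] nothing but 2 survives at r3c3. So r3c3=2.
Step 22. [r5c2∈{7}] nothing but 7 survives at r5c2, so r5c2=7.
Step 23. [r6c2∈{8}] only 8 remains possible at r6c2 ⇒ r6c2=8.
Step 24. [r7c4∈{2}] nothing but 2 survives at r7c4, so r7c4=2.
Step 25. [r4c9∈{9}] r4c9 is down to just 9, so r4c9=9.
Step 26. [r6c9∈{1}] r6c9 has the single candidate 1 ⇒ r6c9=1.
Step 27. [r8c6∈{6}] only 6 remains possible at r8c6 ⇒ r8c6=6.
Step 28. [r2c8∈{5}] r2c8 has the single candidate 5, so r2c8=5.
Step 29. [r5c6∈{2}] r5c6's peers cover all but 2. So r5c6=2.
Step 30. [r8c7∈{8}] only 8 remains possible at r8c7. So r8c7=8.
Step 31. [r4c8∈{6}] nothing but 6 survives at r4c8 ⇒ r4c8=6.
Step 32. [r9c7∈{2}] only 2 remains possible at r9c7. So r9c7=2.
Step 33. [r2c6∈{9}] only 9 remains possible at r2c6 ⇒ r2c6=9.
Step 34. [r3c5∈{6}] r3c5's peers cover all but 6, so r3c5=6.
Step 35. [r3c7∈{3}] r3c7's peers cover all but 3. So r3c7=3.

Answer: 4 6 5 3 2 8 1 9 7 / 8 3 1 4 7 9 6 5 2 / 7 9 2 5 6 1 3 8 4 / 2 1 3 8 4 5 7 6 9 / 5 7 6 1 9 2 4 3 8 / 9 8 4 6 3 7 5 2 1 / 3 5 7 2 8 4 9 1 6 / 1 2 9 7 5 6 8 4 3 / 6 4 8 9 1 3 2 7 5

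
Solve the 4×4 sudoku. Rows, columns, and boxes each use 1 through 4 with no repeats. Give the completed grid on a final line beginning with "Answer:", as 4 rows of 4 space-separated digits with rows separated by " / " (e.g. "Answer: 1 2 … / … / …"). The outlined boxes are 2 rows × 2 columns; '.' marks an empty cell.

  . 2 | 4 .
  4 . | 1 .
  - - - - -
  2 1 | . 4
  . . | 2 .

Step 1. [r4c1∈{3}] r4c1 is down to just 3. So r4c1=3.
Step 2. [r2c4∈{2,3}] row 2 places 2 nowhere but r2c4, so r2c4=2.
Step 3. [r1c4∈{3}] r1c4 has the single candidate 3. So r1c4=3.
Step 4. [r2c2∈{3}] nothing but 3 survives at r2c2, so r2c2=3.
Step 5. [r4c2∈{4}] r4c2 is down to just 4, so r4c2=4.
Step 6. [r3c3∈{3}] r3c3 is down to just 3 ⇒ r3c3=3.
Step 7. [r1c1∈{1}] only 1 remains possible at r1c1 ⇒ r1c1=1.
Step 8. [r4c4∈{1}] r4c4 has the single candidate 1 ⇒ r4c4=1.

Answer: 1 2 4 3 / 4 3 1 2 / 2 1 3 4 / 3 4 2 1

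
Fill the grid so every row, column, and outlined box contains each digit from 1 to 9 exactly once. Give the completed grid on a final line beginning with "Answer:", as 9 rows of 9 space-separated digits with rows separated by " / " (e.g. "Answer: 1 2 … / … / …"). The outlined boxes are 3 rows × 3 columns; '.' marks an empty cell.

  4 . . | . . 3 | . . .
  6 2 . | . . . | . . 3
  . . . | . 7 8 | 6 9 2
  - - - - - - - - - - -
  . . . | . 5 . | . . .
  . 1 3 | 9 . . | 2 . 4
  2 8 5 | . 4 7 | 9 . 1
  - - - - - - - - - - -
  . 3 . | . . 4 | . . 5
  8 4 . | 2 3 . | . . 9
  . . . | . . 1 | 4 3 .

Step 1. [r4c4∈{1,3,6,8}] r4c4 is the only open cell in row 4 admitting 1 ⇒ r4c4=1.
Step 2. [r5c1∈{7}] r5c1 has the single candidate 7. So r5c1=7.
Step 3. [r6c8∈{6}] r6c8 is down to just 6, so r6c8=6.
Step 4. [r9c9∈{6,7,8}] in col 9, 6 fits only at r9c9. So r9c9=6.
Step 5. [r2c8∈{1,4,5,7,8}] col 8 places 4 nowhere but r2c8 ⇒ r2c8=4.
Step 6. [r2c4∈{5}] only 5 remains possible at r2c4. So r2c4=5.
Step 7. [r3c3∈{1}] nothing but 1 survives at r3c3 ⇒ r3c3=1.
Step 8. [r1c7∈{1,5,7,8}] in col 7, 5 fits only at r1c7. So r1c7=5.
Step 9. [r4c1∈{9}] r4c1's peers cover all but 9 ⇒ r4c1=9.
Step 10. [r7c8∈{1,2,7,8}] col 8 places 2 nowhere but r7c8 ⇒ r7c8=2.
Step 11. [r7c7∈{1,7,8}] box 9 places 8 nowhere but r7c7 ⇒ r7c7=8.
Step 12. [r5c6∈{6}] r5c6's peers cover all but 6, so r5c6=6.
Step 13. [r2c3∈{7,8,9}] 8 has one home in row 2: r2c3. So r2c3=8.
Step 14. [r2c7∈{1,7}] in row 2, 7 fits only at r2c7, so r2c7=7.
Step 15. [r8c8∈{1,7}] 7 has one home in box 9: r8c8. So r8c8=7.
Step 16. [r1c5∈{1,2,6,9}] 2 has one home in row 1: r1c5. So r1c5=2.
Step 17. [r4c8∈{8}] nothing but 8 survives at r4c8, so r4c8=8.
Step 18. [r7c5∈{6,9}] across col 5, 6 lands solely at r7c5. So r7c5=6.
Step 19. [r9c5∈{8,9}] r9c5 is the only open cell in box 8 admitting 9 ⇒ r9c5=9.
Step 20. [r7c4∈{7}] nothing but 7 survives at r7c4. So r7c4=7.
Step 21. [r3c2∈{5}] r3c2's peers cover all but 5. So r3c2=5.
Step 22. [r1c2∈{7,9}] r1c2 is the only open cell in col 2 admitting 9, so r1c2=9.
Step 23. [r8c3∈{6}] r8c3's peers cover all but 6. So r8c3=6.
Step 24. [r9c3∈{2,7}] 2 has one home in row 9: r9c3 ⇒ r9c3=2.
Step 25. [r1c8∈{1}] r1c8 has the single candidate 1, so r1c8=1.
Step 26. [r4c2∈{6}] r4c2 is down to just 6. So r4c2=6.
Step 27. [r8c6∈{5}] r8c6 is down to just 5. So r8c6=5.
Step 28. [r2c6∈{9}] r2c6 has the single candidate 9 ⇒ r2c6=9.
Step 29. [r4c3∈{4}] only 4 remains possible at r4c3. So r4c3=4.
Step 30. [r4c9∈{7}] r4c9 has the single candidate 7 ⇒ r4c9=7.
Step 31. [r4c7∈{3}] r4c7 is down to just 3 ⇒ r4c7=3.
Step 32. [r8c7∈{1}] nothing but 1 survives at r8c7, so r8c7=1.
Step 33. [r4c6∈{2}] nothing but 2 survives at r4c6 ⇒ r4c6=2.
Step 34. [r6c4∈{3}] nothing but 3 survives at r6c4, so r6c4=3.
Step 35. [r9c4∈{8}] r9c4 has the single candidate 8 ⇒ r9c4=8.
Step 36. [r7c3∈{9}] r7c3 has the single candidate 9 ⇒ r7c3=9.
Step 37. [r3c4∈{4}] nothing but 4 survives at r3c4, so r3c4=4.
Step 38. [r1c4∈{6}] r1c4's peers cover all but 6 ⇒ r1c4=6.
Step 39. [r7c1∈{1}] r7c1 is down to just 1, so r7c1=1.
Step 40. [r1c9∈{8}] r1c9 is down to just 8 ⇒ r1c9=8.
Step 41. [r3c1∈{3}] only 3 remains possible at r3c1, so r3c1=3.
Step 42. [r9c2∈{7}] nothing but 7 survives at r9c2 ⇒ r9c2=7.
Step 43. [r5c8∈{5}] r5c8 is down to just 5, so r5c8=5.
Step 44. [r1c3∈{7}] only 7 remains possible at r1c3, so r1c3=7.
Step 45. [r9c1∈{5}] r9c1's peers cover all but 5. So r9c1=5.
Step 46. [r2c5∈{1}] nothing but 1 survives at r2c5, so r2c5=1.
Step 47. [r5c5∈{8}] only 8 remains possible at r5c5 ⇒ r5c5=8.

Answer: 4 9 7 6 2 3 5 1 8 / 6 2 8 5 1 9 7 4 3 / 3 5 1 4 7 8 6 9 2 / 9 6 4 1 5 2 3 8 7 / 7 1 3 9 8 6 2 5 4 / 2 8 5 3 4 7 9 6 1 / 1 3 9 7 6 4 8 2 5 / 8 4 6 2 3 5 1 7 9 / 5 7 2 8 9 1 4 3 6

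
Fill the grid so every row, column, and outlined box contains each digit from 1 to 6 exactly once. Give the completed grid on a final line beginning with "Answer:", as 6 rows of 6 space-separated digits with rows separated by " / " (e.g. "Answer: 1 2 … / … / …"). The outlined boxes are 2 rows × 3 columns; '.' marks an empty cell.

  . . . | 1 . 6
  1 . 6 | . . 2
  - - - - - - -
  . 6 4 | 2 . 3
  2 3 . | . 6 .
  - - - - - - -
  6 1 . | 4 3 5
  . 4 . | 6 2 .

Step 1. [r2c2∈{5}] r2c2 has the single candidate 5. So r2c2=5.
Step 2. [r3c1∈{5}] nothing but 5 survives at r3c1 ⇒ r3c1=5.
Step 3. [r1c1∈{3,4}] col 1 places 4 nowhere but r1c1. So r1c1=4.
Step 4. [r1c3∈{2,3}] r1c3 is the only open cell in row 1 admitting 3 ⇒ r1c3=3.
Step 5. [r4c3∈{1}] nothing but 1 survives at r4c3, so r4c3=1.
Step 6. [r6c3∈{5}] r6c3 has the single candidate 5. So r6c3=5.
Step 7. [r6c1∈{3}] r6c1 has the single candidate 3 ⇒ r6c1=3.
Step 8. [r1c5∈{5}] only 5 remains possible at r1c5, so r1c5=5.
Step 9. [r6c6∈{1}] r6c6 has the single candidate 1. So r6c6=1.
Step 10. [r3c5∈{1}] r3c5 has the single candidate 1, so r3c5=1.
Step 11. [r4c6∈{4}] r4c6's peers cover all but 4. So r4c6=4.
Step 12. [r5c3∈{2}] r5c3's peers cover all but 2, so r5c3=2.
Step 13. [r2c4∈{3}] r2c4 is down to just 3 ⇒ r2c4=3.
Step 14. [r2c5∈{4}] r2c5 has the single candidate 4 ⇒ r2c5=4.
Step 15. [r4c4∈{5}] r4c4's peers cover all but 5 ⇒ r4c4=5.
Step 16. [r1c2∈{2}] only 2 remains possible at r1c2, so r1c2=2.

Answer: 4 2 3 1 5 6 / 1 5 6 3 4 2 / 5 6 4 2 1 3 / 2 3 1 5 6 4 / 6 1 2 4 3 5 / 3 4 5 6 2 1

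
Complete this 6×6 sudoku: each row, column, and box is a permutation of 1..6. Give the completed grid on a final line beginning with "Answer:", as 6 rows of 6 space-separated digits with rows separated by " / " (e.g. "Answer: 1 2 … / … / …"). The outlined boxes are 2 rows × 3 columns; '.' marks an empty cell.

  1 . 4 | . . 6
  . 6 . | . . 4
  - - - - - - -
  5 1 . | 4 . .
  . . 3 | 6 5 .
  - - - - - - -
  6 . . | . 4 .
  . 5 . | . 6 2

Step 1. [r3c5∈{2,3}] in box 4, 2 fits only at r3c5 ⇒ r3c5=2.
Step 2. [r1c5∈{3}] r1c5 is down to just 3. So r1c5=3.
Step 3. [r1c2∈{2}] nothing but 2 survives at r1c2. So r1c2=2.
Step 4. [r5c2∈{3}] r5c2 has the single candidate 3 ⇒ r5c2=3.
Step 5. [r5c6∈{1,5}] r5c6 is the only open cell in col 6 admitting 5. So r5c6=5.
Step 6. [r5c4∈{1}] r5c4 has the single candidate 1 ⇒ r5c4=1.
Step 7. [r2c3∈{5}] r2c3 is down to just 5, so r2c3=5.
Step 8. [r4c2∈{4}] only 4 remains possible at r4c2, so r4c2=4.
Step 9. [r6c3∈{1}] r6c3 has the single candidate 1 ⇒ r6c3=1.
Step 10. [r3c6∈{3}] only 3 remains possible at r3c6, so r3c6=3.
Step 11. [r1c4∈{5}] r1c4 is down to just 5. So r1c4=5.
Step 12. [r6c4∈{3}] r6c4 is down to just 3. So r6c4=3.
Step 13. [r3c3∈{6}] only 6 remains possible at r3c3. So r3c3=6.
Step 14. [r4c6∈{1}] r4c6's peers cover all but 1, so r4c6=1.
Step 15. [r5c3∈{2}] r5c3 is down to just 2 ⇒ r5c3=2.
Step 16. [r2c5∈{1}] nothing but 1 survives at r2c5, so r2c5=1.
Step 17. [r6c1∈{4}] r6c1 is down to just 4. So r6c1=4.
Step 18. [r2c1∈{3}] r2c1 is down to just 3, so r2c1=3.
Step 19. [r2c4∈{2}] r2c4's peers cover all but 2 ⇒ r2c4=2.
Step 20. [r4c1∈{2}] r4c1 is down to just 2. So r4c1=2.

Answer: 1 2 4 5 3 6 / 3 6 5 2 1 4 / 5 1 6 4 2 3 / 2 4 3 6 5 1 / 6 3 2 1 4 5 / 4 5 1 3 6 2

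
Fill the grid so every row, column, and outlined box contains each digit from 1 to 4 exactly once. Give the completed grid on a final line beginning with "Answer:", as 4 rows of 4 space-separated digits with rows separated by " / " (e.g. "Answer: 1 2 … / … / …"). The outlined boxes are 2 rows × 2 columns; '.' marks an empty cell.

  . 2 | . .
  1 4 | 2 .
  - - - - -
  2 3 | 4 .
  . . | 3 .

Step 1. [r1c4∈{1,3,4}] in row 1, 4 fits only at r1c4 ⇒ r1c4=4.
Step 2. [r4c2∈{1}] r4c2 is down to just 1, so r4c2=1.
Step 3. [r3c4∈{1}] r3c4 has the single candidate 1. So r3c4=1.
Step 4. [r4c4∈{2}] nothing but 2 survives at r4c4, so r4c4=2.
Step 5. [r2c4∈{3}] r2c4 has the single candidate 3. So r2c4=3.
Step 6. [r1c1∈{3}] nothing but 3 survives at r1c1. So r1c1=3.
Step 7. [r1c3∈{1}] r1c3 is down to just 1 ⇒ r1c3=1.
Step 8. [r4c1∈{4}] only 4 remains possible at r4c1. So r4c1=4.

Answer: 3 2 1 4 / 1 4 2 3 / 2 3 4 1 / 4 1 3 2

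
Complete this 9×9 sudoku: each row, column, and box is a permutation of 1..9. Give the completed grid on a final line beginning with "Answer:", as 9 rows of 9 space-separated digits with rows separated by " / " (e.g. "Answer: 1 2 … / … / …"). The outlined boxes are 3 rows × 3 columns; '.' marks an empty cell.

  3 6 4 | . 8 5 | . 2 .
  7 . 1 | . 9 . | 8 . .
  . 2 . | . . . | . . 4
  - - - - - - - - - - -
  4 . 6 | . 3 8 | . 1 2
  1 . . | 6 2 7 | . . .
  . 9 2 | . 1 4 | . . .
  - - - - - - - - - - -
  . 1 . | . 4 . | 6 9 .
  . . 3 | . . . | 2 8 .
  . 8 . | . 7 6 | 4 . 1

Step 1. [r6c4∈{5}] only 5 remains possible at r6c4 ⇒ r6c4=5.
Step 2. [r2c2∈{5}] nothing but 5 survives at r2c2, so r2c2=5.
Step 3. [r5c3∈{5,8}] 5 has one home in box 4: r5c3, so r5c3=5.
Step 4. [r8c6∈{1,9}] across col 6, 9 lands solely at r8c6 ⇒ r8c6=9.
Step 5. [r3c6∈{1,3}] 1 has one home in col 6: r3c6. So r3c6=1.
Step 6. [r4c7∈{5,7,9}] in row 4, 5 fits only at r4c7 ⇒ r4c7=5.
Step 7. [r3c8∈{3,5,6,7}] row 3 places 5 nowhere but r3c8, so r3c8=5.
Step 8. [r9c8∈{3}] r9c8's peers cover all but 3, so r9c8=3.
Step 9. [r9c4∈{2}] r9c4's peers cover all but 2. So r9c4=2.
Step 10. [r1c4∈{7}] r1c4 has the single candidate 7 ⇒ r1c4=7.
Step 11. [r3c4∈{3}] nothing but 3 survives at r3c4. So r3c4=3.
Step 12. [r1c9∈{9}] r1c9 has the single candidate 9 ⇒ r1c9=9.
Step 13. [r9c1∈{5,9}] r9c1 is the only open cell in row 9 admitting 5. So r9c1=5.
Step 14. [r6c8∈{6,7}] across col 8, 7 lands solely at r6c8, so r6c8=7.
Step 15. [r6c9∈{3,6,8}] in row 6, 6 fits only at r6c9. So r6c9=6.
Step 16. [r7c9∈{5,7}] across row 7, 5 lands solely at r7c9, so r7c9=5.
Step 17. [r6c7∈{3}] r6c7 is down to just 3. So r6c7=3.
Step 18. [r3c3∈{8,9}] across col 3, 8 lands solely at r3c3, so r3c3=8.
Step 19. [r8c9∈{7}] only 7 remains possible at r8c9, so r8c9=7.
Step 20. [r3c7∈{7}] r3c7's peers cover all but 7, so r3c7=7.
Step 21. [r4c4∈{9}] r4c4 is down to just 9. So r4c4=9.
Step 22. [r8c2∈{4}] r8c2 is down to just 4, so r8c2=4.
Step 23. [r4c2∈{7}] r4c2 has the single candidate 7, so r4c2=7.
Step 24. [r5c7∈{9}] nothing but 9 survives at r5c7, so r5c7=9.
Step 25. [r2c9∈{3}] only 3 remains possible at r2c9, so r2c9=3.
Step 26. [r2c6∈{2}] r2c6 has the single candidate 2 ⇒ r2c6=2.
Step 27. [r8c4∈{1}] nothing but 1 survives at r8c4, so r8c4=1.
Step 28. [r3c5∈{6}] nothing but 6 survives at r3c5 ⇒ r3c5=6.
Step 29. [r2c8∈{6}] r2c8 has the single candidate 6 ⇒ r2c8=6.
Step 30. [r7c4∈{8}] only 8 remains possible at r7c4, so r7c4=8.
Step 31. [r3c1∈{9}] nothing but 9 survives at r3c1, so r3c1=9.
Step 32. [r7c1∈{2}] only 2 remains possible at r7c1 ⇒ r7c1=2.
Step 33. [r2c4∈{4}] r2c4 is down to just 4. So r2c4=4.
Step 34. [r1c7∈{1}] r1c7 is down to just 1. So r1c7=1.
Step 35. [r9c3∈{9}] only 9 remains possible at r9c3, so r9c3=9.
Step 36. [r5c2∈{3}] r5c2's peers cover all but 3 ⇒ r5c2=3.
Step 37. [r8c1∈{6}] only 6 remains possible at r8c1, so r8c1=6.
Step 38. [r5c9∈{8}] r5c9's peers cover all but 8 ⇒ r5c9=8.
Step 39. [r7c6∈{3}] nothing but 3 survives at r7c6. So r7c6=3.
Step 40. [r7c3∈{7}] r7c3 is down to just 7. So r7c3=7.
Step 41. [r6c1∈{8}] nothing but 8 survives at r6c1 ⇒ r6c1=8.
Step 42. [r5c8∈{4}] only 4 remains possible at r5c8 ⇒ r5c8=4.
Step 43. [r8c5∈{5}] only 5 remains possible at r8c5, so r8c5=5.

Answer: 3 6 4 7 8 5 1 2 9 / 7 5 1 4 9 2 8 6 3 / 9 2 8 3 6 1 7 5 4 / 4 7 6 9 3 8 5 1 2 / 1 3 5 6 2 7 9 4 8 / 8 9 2 5 1 4 3 7 6 / 2 1 7 8 4 3 6 9 5 / 6 4 3 1 5 9 2 8 7 / 5 8 9 2 7 6 4 3 1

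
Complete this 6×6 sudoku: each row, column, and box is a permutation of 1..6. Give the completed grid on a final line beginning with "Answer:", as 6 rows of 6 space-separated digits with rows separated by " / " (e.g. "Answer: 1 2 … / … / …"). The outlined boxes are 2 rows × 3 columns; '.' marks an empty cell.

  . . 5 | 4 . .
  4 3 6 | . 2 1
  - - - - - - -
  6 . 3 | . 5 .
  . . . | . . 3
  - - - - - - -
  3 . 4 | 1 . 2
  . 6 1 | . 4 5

Step 1. [r3c2∈{1,2,4}] 1 has one home in row 3: r3c2, so r3c2=1.
Step 2. [r4c3∈{2}] r4c3 is down to just 2 ⇒ r4c3=2.
Step 3. [r5c5∈{6}] nothing but 6 survives at r5c5. So r5c5=6.
Step 4. [r5c2∈{5}] nothing but 5 survives at r5c2 ⇒ r5c2=5.
Step 5. [r1c1∈{1,2}] across row 1, 1 lands solely at r1c1 ⇒ r1c1=1.
Step 6. [r4c5∈{1}] r4c5 is down to just 1 ⇒ r4c5=1.
Step 7. [r4c2∈{4}] only 4 remains possible at r4c2 ⇒ r4c2=4.
Step 8. [r1c2∈{2}] only 2 remains possible at r1c2, so r1c2=2.
Step 9. [r1c5∈{3}] r1c5 has the single candidate 3 ⇒ r1c5=3.
Step 10. [r4c1∈{5}] only 5 remains possible at r4c1 ⇒ r4c1=5.
Step 11. [r3c4∈{2}] r3c4 is down to just 2 ⇒ r3c4=2.
Step 12. [r2c4∈{5}] r2c4's peers cover all but 5, so r2c4=5.
Step 13. [r4c4∈{6}] r4c4 has the single candidate 6. So r4c4=6.
Step 14. [r1c6∈{6}] r1c6 is down to just 6. So r1c6=6.
Step 15. [r6c4∈{3}] only 3 remains possible at r6c4. So r6c4=3.
Step 16. [r3c6∈{4}] r3c6's peers cover all but 4, so r3c6=4.
Step 17. [r6c1∈{2}] only 2 remains possible at r6c1 ⇒ r6c1=2.

Answer: 1 2 5 4 3 6 / 4 3 6 5 2 1 / 6 1 3 2 5 4 / 5 4 2 6 1 3 / 3 5 4 1 6 2 / 2 6 1 3 4 5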